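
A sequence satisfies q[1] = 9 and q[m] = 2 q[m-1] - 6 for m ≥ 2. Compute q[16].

98310

The fixed point is -6/(1 - 2) = 6, so q[m] - 6 = 2(q[m-1] - 6).
Hence q[m] = 3·2^{m-1} + 6.
q[16] = 3·2^{15} + 6 = 3·32768 + 6 = 98310.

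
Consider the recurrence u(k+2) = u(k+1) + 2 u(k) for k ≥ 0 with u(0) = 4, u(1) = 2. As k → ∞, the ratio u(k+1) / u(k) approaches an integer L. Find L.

2

The characteristic equation is r^2 - r - 2 = 0, which factors as (r - 2)(r + 1) = 0.
So the roots are 2 and -1. Since |2| > |-1| and the coefficient of 2^k is non-zero, the ratio tends to 2.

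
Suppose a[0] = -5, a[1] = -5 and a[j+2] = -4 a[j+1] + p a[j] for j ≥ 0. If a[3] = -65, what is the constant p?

a[2] = 20 - 5p
a[3] = -80 + 15p
So -80 + 15p = -65, giving p = 1.

1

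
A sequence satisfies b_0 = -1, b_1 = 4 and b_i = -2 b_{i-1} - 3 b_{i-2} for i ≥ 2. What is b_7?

b_2 = -2*4 - 3*(-1) = -5
b_3 = -2*(-5) - 3*4 = -2
b_4 = -2*(-2) - 3*(-5) = 19
b_5 = -2*19 - 3*(-2) = -32
b_6 = -2*(-32) - 3*19 = 7
b_7 = -2*7 - 3*(-32) = 82

82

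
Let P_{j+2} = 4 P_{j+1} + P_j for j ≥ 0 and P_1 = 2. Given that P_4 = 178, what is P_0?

Let P_0 = y.
P_2 = 8 + y
P_3 = 34 + 4y
P_4 = 144 + 17y
So 144 + 17y = 178, giving y = 2.

2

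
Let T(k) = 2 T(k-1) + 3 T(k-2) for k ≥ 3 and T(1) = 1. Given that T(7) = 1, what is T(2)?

Let T(2) = w.
T(3) = 3 + 2w
T(4) = 6 + 7w
T(5) = 21 + 20w
T(6) = 60 + 61w
T(7) = 183 + 182w
So 183 + 182w = 1, giving w = -1.

-1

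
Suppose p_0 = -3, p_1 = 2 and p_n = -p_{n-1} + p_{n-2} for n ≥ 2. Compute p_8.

-81

p_2 = -2 + (-3) = -5
p_3 = -(-5) + 2 = 7
p_4 = -7 + (-5) = -12
p_5 = -(-12) + 7 = 19
p_6 = -19 + (-12) = -31
p_7 = -(-31) + 19 = 50
p_8 = -50 + (-31) = -81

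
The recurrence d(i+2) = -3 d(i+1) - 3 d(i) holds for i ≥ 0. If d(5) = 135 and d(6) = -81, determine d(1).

6

Rearranging, d(i-2) = (d(i) + 3 d(i-1)) / -3.
d(4) = (-81 + 3(135)) / -3 = 324/-3 = -108
d(3) = (135 + 3(-108)) / -3 = -189/-3 = 63
d(2) = (-108 + 3(63)) / -3 = 81/-3 = -27
d(1) = (63 + 3(-27)) / -3 = -18/-3 = 6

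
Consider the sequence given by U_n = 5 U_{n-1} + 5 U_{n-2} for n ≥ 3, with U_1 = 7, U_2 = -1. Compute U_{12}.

U_3 = 5*(-1) + 5*7 = 30
U_4 = 5*30 + 5*(-1) = 145
U_5 = 5*145 + 5*30 = 875
U_6 = 5*875 + 5*145 = 5100
U_7 = 5*5100 + 5*875 = 29875
U_8 = 5*29875 + 5*5100 = 174875
U_9 = 5*174875 + 5*29875 = 1023750
U_{10} = 5*1023750 + 5*174875 = 5993125
U_{11} = 5*5993125 + 5*1023750 = 35084375
U_{12} = 5*35084375 + 5*5993125 = 205387500

205387500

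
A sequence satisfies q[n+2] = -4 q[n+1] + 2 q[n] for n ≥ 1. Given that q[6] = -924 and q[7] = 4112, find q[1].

8

Rearranging, q[n-2] = (q[n] + 4 q[n-1]) / 2.
q[5] = (4112 + 4·(-924)) / 2 = 416/2 = 208
q[4] = (-924 + 4·208) / 2 = -92/2 = -46
q[3] = (208 + 4·(-46)) / 2 = 24/2 = 12
q[2] = (-46 + 4·12) / 2 = 2/2 = 1
q[1] = (12 + 4·1) / 2 = 16/2 = 8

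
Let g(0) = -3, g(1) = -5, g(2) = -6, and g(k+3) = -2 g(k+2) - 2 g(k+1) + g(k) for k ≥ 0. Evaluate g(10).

-391

g(3) = -2(-6) - 2(-5) + (-3) = 19
g(4) = -2(19) - 2(-6) + (-5) = -31
g(5) = -2(-31) - 2(19) + (-6) = 18
g(6) = -2(18) - 2(-31) + 19 = 45
g(7) = -2(45) - 2(18) + (-31) = -157
g(8) = -2(-157) - 2(45) + 18 = 242
g(9) = -2(242) - 2(-157) + 45 = -125
g(10) = -2(-125) - 2(242) + (-157) = -391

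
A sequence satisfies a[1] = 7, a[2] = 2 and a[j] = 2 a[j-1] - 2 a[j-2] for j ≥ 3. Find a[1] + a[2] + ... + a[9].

187

a[3] = 2*2 - 2*7 = -10
a[4] = 2*(-10) - 2*2 = -24
a[5] = 2*(-24) - 2*(-10) = -28
a[6] = 2*(-28) - 2*(-24) = -8
a[7] = 2*(-8) - 2*(-28) = 40
a[8] = 2*40 - 2*(-8) = 96
a[9] = 2*96 - 2*40 = 112
Sum = 7 + 2 + (-10) + (-24) + (-28) + (-8) + 40 + 96 + 112 = 187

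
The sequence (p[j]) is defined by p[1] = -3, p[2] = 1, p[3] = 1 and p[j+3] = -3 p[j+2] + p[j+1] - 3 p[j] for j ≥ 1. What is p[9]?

p[4] = -3*1 + 1 - 3*(-3) = 7
p[5] = -3*7 + 1 - 3*1 = -23
p[6] = -3*(-23) + 7 - 3*1 = 73
p[7] = -3*73 + (-23) - 3*7 = -263
p[8] = -3*(-263) + 73 - 3*(-23) = 931
p[9] = -3*931 + (-263) - 3*73 = -3275

-3275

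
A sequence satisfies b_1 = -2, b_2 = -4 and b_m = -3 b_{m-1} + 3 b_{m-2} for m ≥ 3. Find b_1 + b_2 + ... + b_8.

b_3 = -3*(-4) + 3*(-2) = 6
b_4 = -3*6 + 3*(-4) = -30
b_5 = -3*(-30) + 3*6 = 108
b_6 = -3*108 + 3*(-30) = -414
b_7 = -3*(-414) + 3*108 = 1566
b_8 = -3*1566 + 3*(-414) = -5940
Sum = (-2) + (-4) + 6 + (-30) + 108 + (-414) + 1566 + (-5940) = -4710

-4710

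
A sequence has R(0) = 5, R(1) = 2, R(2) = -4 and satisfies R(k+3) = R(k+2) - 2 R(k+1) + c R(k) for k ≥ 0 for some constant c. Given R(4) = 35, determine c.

5

R(3) = -8 + 5c
R(4) = 7c
So 7c = 35, giving c = 5.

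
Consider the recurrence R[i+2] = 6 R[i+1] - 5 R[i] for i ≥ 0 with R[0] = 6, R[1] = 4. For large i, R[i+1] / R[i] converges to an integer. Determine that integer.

5

The characteristic equation is r^2 - 6r + 5 = 0, which factors as (r - 5)(r - 1) = 0.
So the roots are 5 and 1. Since |5| > |1| and the coefficient of 5^i is non-zero, the ratio tends to 5.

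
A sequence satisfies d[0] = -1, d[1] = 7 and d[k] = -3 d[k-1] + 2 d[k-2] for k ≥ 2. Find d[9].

169099

d[2] = -3*7 + 2*(-1) = -23
d[3] = -3*(-23) + 2*7 = 83
d[4] = -3*83 + 2*(-23) = -295
d[5] = -3*(-295) + 2*83 = 1051
d[6] = -3*1051 + 2*(-295) = -3743
d[7] = -3*(-3743) + 2*1051 = 13331
d[8] = -3*13331 + 2*(-3743) = -47479
d[9] = -3*(-47479) + 2*13331 = 169099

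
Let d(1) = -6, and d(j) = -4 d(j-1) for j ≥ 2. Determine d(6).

6144

d(2) = -4(-6) = 24
d(3) = -4(24) = -96
d(4) = -4(-96) = 384
d(5) = -4(384) = -1536
d(6) = -4(-1536) = 6144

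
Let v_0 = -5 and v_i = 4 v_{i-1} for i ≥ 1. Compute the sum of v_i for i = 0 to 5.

-6825

v_1 = 4·(-5) = -20
v_2 = 4·(-20) = -80
v_3 = 4·(-80) = -320
v_4 = 4·(-320) = -1280
v_5 = 4·(-1280) = -5120
Sum = (-5) + (-20) + (-80) + (-320) + (-1280) + (-5120) = -6825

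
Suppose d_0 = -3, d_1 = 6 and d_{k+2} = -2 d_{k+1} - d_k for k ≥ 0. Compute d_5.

18

d_2 = -2(6) - (-3) = -9
d_3 = -2(-9) - 6 = 12
d_4 = -2(12) - (-9) = -15
d_5 = -2(-15) - 12 = 18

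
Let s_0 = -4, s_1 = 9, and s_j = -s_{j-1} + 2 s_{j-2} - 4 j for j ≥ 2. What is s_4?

s_2 = -9 + 2*(-4) - 8 = -25
s_3 = -(-25) + 2*9 - 12 = 31
s_4 = -31 + 2*(-25) - 16 = -97

-97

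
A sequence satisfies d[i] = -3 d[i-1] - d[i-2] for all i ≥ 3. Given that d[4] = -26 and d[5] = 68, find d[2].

-4

Rearranging, d[i-2] = -(d[i] + 3 d[i-1]).
d[3] = -(68 + 3(-26)) = 10
d[2] = -(-26 + 3(10)) = -4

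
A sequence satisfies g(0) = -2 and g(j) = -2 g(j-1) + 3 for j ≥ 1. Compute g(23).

The fixed point is 3/(1 + 2) = 1, so g(j) - 1 = -2(g(j-1) - 1).
Hence g(j) = -3·(-2)^j + 1.
g(23) = -3·(-2)^{23} + 1 = -3·-8388608 + 1 = 25165825.

25165825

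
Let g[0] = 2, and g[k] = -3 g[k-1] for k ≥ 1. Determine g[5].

g[1] = -3·2 = -6
g[2] = -3·(-6) = 18
g[3] = -3·18 = -54
g[4] = -3·(-54) = 162
g[5] = -3·162 = -486

-486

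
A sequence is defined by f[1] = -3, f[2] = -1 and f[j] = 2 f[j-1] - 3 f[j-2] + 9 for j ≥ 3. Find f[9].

f[3] = 2(-1) - 3(-3) + 9 = 16
f[4] = 2(16) - 3(-1) + 9 = 44
f[5] = 2(44) - 3(16) + 9 = 49
f[6] = 2(49) - 3(44) + 9 = -25
f[7] = 2(-25) - 3(49) + 9 = -188
f[8] = 2(-188) - 3(-25) + 9 = -292
f[9] = 2(-292) - 3(-188) + 9 = -11

-11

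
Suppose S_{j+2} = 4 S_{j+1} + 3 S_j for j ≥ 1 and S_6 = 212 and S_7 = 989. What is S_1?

Rearranging, S_{j-2} = (S_j - 4 S_{j-1}) / 3.
S_5 = (989 - 4·212) / 3 = 141/3 = 47
S_4 = (212 - 4·47) / 3 = 24/3 = 8
S_3 = (47 - 4·8) / 3 = 15/3 = 5
S_2 = (8 - 4·5) / 3 = -12/3 = -4
S_1 = (5 - 4·(-4)) / 3 = 21/3 = 7

7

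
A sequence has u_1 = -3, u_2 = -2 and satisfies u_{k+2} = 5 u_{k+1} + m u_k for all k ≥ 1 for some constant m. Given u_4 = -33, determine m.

u_3 = -10 - 3m
u_4 = -50 - 17m
So -50 - 17m = -33, giving m = -1.

-1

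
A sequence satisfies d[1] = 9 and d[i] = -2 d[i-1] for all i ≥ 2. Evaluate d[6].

d[2] = -2*9 = -18
d[3] = -2*(-18) = 36
d[4] = -2*36 = -72
d[5] = -2*(-72) = 144
d[6] = -2*144 = -288

-288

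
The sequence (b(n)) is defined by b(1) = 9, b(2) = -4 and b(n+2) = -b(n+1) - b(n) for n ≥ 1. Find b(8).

b(3) = -(-4) - 9 = -5
b(4) = -(-5) - (-4) = 9
b(5) = -9 - (-5) = -4
b(6) = -(-4) - 9 = -5
b(7) = -(-5) - (-4) = 9
b(8) = -9 - (-5) = -4

-4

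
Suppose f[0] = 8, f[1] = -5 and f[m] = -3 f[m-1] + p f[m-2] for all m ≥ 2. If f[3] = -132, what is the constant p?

3

f[2] = 15 + 8p
f[3] = -45 - 29p
So -45 - 29p = -132, giving p = 3.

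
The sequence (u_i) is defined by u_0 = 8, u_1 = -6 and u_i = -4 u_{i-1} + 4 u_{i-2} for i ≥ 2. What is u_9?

u_2 = -4·(-6) + 4·8 = 56
u_3 = -4·56 + 4·(-6) = -248
u_4 = -4·(-248) + 4·56 = 1216
u_5 = -4·1216 + 4·(-248) = -5856
u_6 = -4·(-5856) + 4·1216 = 28288
u_7 = -4·28288 + 4·(-5856) = -136576
u_8 = -4·(-136576) + 4·28288 = 659456
u_9 = -4·659456 + 4·(-136576) = -3184128

-3184128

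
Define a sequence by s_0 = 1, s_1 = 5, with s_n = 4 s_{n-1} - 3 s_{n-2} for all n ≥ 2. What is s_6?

s_2 = 4·5 - 3·1 = 17
s_3 = 4·17 - 3·5 = 53
s_4 = 4·53 - 3·17 = 161
s_5 = 4·161 - 3·53 = 485
s_6 = 4·485 - 3·161 = 1457

1457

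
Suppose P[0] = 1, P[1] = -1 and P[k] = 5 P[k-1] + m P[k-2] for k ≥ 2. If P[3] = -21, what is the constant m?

P[2] = -5 + m
P[3] = -25 + 4m
So -25 + 4m = -21, giving m = 1.

1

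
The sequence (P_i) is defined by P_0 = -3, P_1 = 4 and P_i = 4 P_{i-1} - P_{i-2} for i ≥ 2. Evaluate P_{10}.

P_2 = 4·4 - (-3) = 19
P_3 = 4·19 - 4 = 72
P_4 = 4·72 - 19 = 269
P_5 = 4·269 - 72 = 1004
P_6 = 4·1004 - 269 = 3747
P_7 = 4·3747 - 1004 = 13984
P_8 = 4·13984 - 3747 = 52189
P_9 = 4·52189 - 13984 = 194772
P_{10} = 4·194772 - 52189 = 726899

726899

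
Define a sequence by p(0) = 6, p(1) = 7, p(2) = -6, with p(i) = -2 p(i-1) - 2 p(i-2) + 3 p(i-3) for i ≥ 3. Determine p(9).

p(3) = -2(-6) - 2(7) + 3(6) = 16
p(4) = -2(16) - 2(-6) + 3(7) = 1
p(5) = -2(1) - 2(16) + 3(-6) = -52
p(6) = -2(-52) - 2(1) + 3(16) = 150
p(7) = -2(150) - 2(-52) + 3(1) = -193
p(8) = -2(-193) - 2(150) + 3(-52) = -70
p(9) = -2(-70) - 2(-193) + 3(150) = 976

976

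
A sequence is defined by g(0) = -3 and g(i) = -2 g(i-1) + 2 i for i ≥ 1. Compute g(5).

114

g(1) = -2·(-3) + 2 = 8
g(2) = -2·8 + 4 = -12
g(3) = -2·(-12) + 6 = 30
g(4) = -2·30 + 8 = -52
g(5) = -2·(-52) + 10 = 114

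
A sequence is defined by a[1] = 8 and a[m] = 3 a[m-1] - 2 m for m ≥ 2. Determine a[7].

4018

a[2] = 3*8 - 4 = 20
a[3] = 3*20 - 6 = 54
a[4] = 3*54 - 8 = 154
a[5] = 3*154 - 10 = 452
a[6] = 3*452 - 12 = 1344
a[7] = 3*1344 - 14 = 4018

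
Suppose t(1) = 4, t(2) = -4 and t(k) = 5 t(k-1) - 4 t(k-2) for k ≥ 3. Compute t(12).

t(3) = 5(-4) - 4(4) = -36
t(4) = 5(-36) - 4(-4) = -164
t(5) = 5(-164) - 4(-36) = -676
t(6) = 5(-676) - 4(-164) = -2724
t(7) = 5(-2724) - 4(-676) = -10916
t(8) = 5(-10916) - 4(-2724) = -43684
t(9) = 5(-43684) - 4(-10916) = -174756
t(10) = 5(-174756) - 4(-43684) = -699044
t(11) = 5(-699044) - 4(-174756) = -2796196
t(12) = 5(-2796196) - 4(-699044) = -11184804

-11184804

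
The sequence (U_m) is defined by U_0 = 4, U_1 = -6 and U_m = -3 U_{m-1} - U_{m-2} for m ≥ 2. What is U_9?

-11556

U_2 = -3(-6) - 4 = 14
U_3 = -3(14) - (-6) = -36
U_4 = -3(-36) - 14 = 94
U_5 = -3(94) - (-36) = -246
U_6 = -3(-246) - 94 = 644
U_7 = -3(644) - (-246) = -1686
U_8 = -3(-1686) - 644 = 4414
U_9 = -3(4414) - (-1686) = -11556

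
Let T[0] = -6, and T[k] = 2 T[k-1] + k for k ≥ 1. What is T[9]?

T[1] = 2*(-6) + 1 = -11
T[2] = 2*(-11) + 2 = -20
T[3] = 2*(-20) + 3 = -37
T[4] = 2*(-37) + 4 = -70
T[5] = 2*(-70) + 5 = -135
T[6] = 2*(-135) + 6 = -264
T[7] = 2*(-264) + 7 = -521
T[8] = 2*(-521) + 8 = -1034
T[9] = 2*(-1034) + 9 = -2059

-2059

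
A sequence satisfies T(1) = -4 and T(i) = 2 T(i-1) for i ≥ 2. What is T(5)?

-64

T(2) = 2(-4) = -8
T(3) = 2(-8) = -16
T(4) = 2(-16) = -32
T(5) = 2(-32) = -64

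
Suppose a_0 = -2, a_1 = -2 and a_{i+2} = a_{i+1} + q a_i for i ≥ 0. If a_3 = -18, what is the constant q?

4

a_2 = -2 - 2q
a_3 = -2 - 4q
So -2 - 4q = -18, giving q = 4.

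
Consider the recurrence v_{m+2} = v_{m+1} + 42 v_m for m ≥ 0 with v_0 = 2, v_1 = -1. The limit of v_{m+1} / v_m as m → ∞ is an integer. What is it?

7

The characteristic equation is r^2 - r - 42 = 0, which factors as (r - 7)(r + 6) = 0.
So the roots are 7 and -6. Since |7| > |-6| and the coefficient of 7^m is non-zero, the ratio tends to 7.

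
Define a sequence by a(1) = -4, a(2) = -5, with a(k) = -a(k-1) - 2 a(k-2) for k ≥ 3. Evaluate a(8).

a(3) = -(-5) - 2(-4) = 13
a(4) = -13 - 2(-5) = -3
a(5) = -(-3) - 2(13) = -23
a(6) = -(-23) - 2(-3) = 29
a(7) = -29 - 2(-23) = 17
a(8) = -17 - 2(29) = -75

-75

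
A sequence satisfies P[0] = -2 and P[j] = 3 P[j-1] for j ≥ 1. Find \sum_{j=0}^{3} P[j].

-80

P[1] = 3(-2) = -6
P[2] = 3(-6) = -18
P[3] = 3(-18) = -54
Sum = (-2) + (-6) + (-18) + (-54) = -80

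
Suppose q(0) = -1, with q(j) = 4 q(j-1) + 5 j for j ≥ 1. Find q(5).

1241

q(1) = 4*(-1) + 5 = 1
q(2) = 4*1 + 10 = 14
q(3) = 4*14 + 15 = 71
q(4) = 4*71 + 20 = 304
q(5) = 4*304 + 25 = 1241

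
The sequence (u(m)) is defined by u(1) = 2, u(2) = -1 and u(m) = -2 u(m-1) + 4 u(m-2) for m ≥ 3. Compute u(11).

97792

u(3) = -2*(-1) + 4*2 = 10
u(4) = -2*10 + 4*(-1) = -24
u(5) = -2*(-24) + 4*10 = 88
u(6) = -2*88 + 4*(-24) = -272
u(7) = -2*(-272) + 4*88 = 896
u(8) = -2*896 + 4*(-272) = -2880
u(9) = -2*(-2880) + 4*896 = 9344
u(10) = -2*9344 + 4*(-2880) = -30208
u(11) = -2*(-30208) + 4*9344 = 97792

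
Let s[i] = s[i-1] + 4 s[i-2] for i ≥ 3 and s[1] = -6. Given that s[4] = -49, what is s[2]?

-5

Let s[2] = x.
s[3] = -24 + x
s[4] = -24 + 5x
So -24 + 5x = -49, giving x = -5.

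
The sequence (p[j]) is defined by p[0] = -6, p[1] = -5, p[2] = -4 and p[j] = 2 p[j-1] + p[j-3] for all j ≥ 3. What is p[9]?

-1658

p[3] = 2·(-4) + (-6) = -14
p[4] = 2·(-14) + (-5) = -33
p[5] = 2·(-33) + (-4) = -70
p[6] = 2·(-70) + (-14) = -154
p[7] = 2·(-154) + (-33) = -341
p[8] = 2·(-341) + (-70) = -752
p[9] = 2·(-752) + (-154) = -1658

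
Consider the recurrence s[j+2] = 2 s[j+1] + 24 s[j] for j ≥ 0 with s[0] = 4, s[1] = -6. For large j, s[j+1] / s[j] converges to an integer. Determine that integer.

6

The characteristic equation is r^2 - 2r - 24 = 0, which factors as (r - 6)(r + 4) = 0.
So the roots are 6 and -4. Since |6| > |-4| and the coefficient of 6^j is non-zero, the ratio tends to 6.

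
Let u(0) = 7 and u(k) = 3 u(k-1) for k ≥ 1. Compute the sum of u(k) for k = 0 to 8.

u(1) = 3·7 = 21
u(2) = 3·21 = 63
u(3) = 3·63 = 189
u(4) = 3·189 = 567
u(5) = 3·567 = 1701
u(6) = 3·1701 = 5103
u(7) = 3·5103 = 15309
u(8) = 3·15309 = 45927
Sum = 7 + 21 + 63 + 189 + 567 + 1701 + 5103 + 15309 + 45927 = 68887

68887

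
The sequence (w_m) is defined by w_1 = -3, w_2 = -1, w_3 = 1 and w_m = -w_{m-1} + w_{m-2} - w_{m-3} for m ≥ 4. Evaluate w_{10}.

w_4 = -1 + (-1) - (-3) = 1
w_5 = -1 + 1 - (-1) = 1
w_6 = -1 + 1 - 1 = -1
w_7 = -(-1) + 1 - 1 = 1
w_8 = -1 + (-1) - 1 = -3
w_9 = -(-3) + 1 - (-1) = 5
w_{10} = -5 + (-3) - 1 = -9

-9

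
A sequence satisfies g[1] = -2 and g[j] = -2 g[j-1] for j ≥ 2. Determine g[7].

g[2] = -2(-2) = 4
g[3] = -2(4) = -8
g[4] = -2(-8) = 16
g[5] = -2(16) = -32
g[6] = -2(-32) = 64
g[7] = -2(64) = -128

-128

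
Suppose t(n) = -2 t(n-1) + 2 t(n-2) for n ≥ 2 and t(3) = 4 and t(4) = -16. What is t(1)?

Rearranging, t(n-2) = (t(n) + 2 t(n-1)) / 2.
t(2) = (-16 + 2(4)) / 2 = -8/2 = -4
t(1) = (4 + 2(-4)) / 2 = -4/2 = -2

-2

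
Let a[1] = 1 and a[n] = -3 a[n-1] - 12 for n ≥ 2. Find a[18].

The fixed point is -12/(1 + 3) = -3, so a[n] + 3 = -3(a[n-1] + 3).
Hence a[n] = 4·(-3)^{n-1} - 3.
a[18] = 4·(-3)^{17} - 3 = 4·-129140163 - 3 = -516560655.

-516560655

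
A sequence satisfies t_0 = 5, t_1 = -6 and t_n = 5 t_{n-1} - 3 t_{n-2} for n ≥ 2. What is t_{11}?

-24623667

t_2 = 5·(-6) - 3·5 = -45
t_3 = 5·(-45) - 3·(-6) = -207
t_4 = 5·(-207) - 3·(-45) = -900
t_5 = 5·(-900) - 3·(-207) = -3879
t_6 = 5·(-3879) - 3·(-900) = -16695
t_7 = 5·(-16695) - 3·(-3879) = -71838
t_8 = 5·(-71838) - 3·(-16695) = -309105
t_9 = 5·(-309105) - 3·(-71838) = -1330011
t_{10} = 5·(-1330011) - 3·(-309105) = -5722740
t_{11} = 5·(-5722740) - 3·(-1330011) = -24623667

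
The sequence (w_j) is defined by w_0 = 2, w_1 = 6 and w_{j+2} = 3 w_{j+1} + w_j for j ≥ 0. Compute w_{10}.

w_2 = 3·6 + 2 = 20
w_3 = 3·20 + 6 = 66
w_4 = 3·66 + 20 = 218
w_5 = 3·218 + 66 = 720
w_6 = 3·720 + 218 = 2378
w_7 = 3·2378 + 720 = 7854
w_8 = 3·7854 + 2378 = 25940
w_9 = 3·25940 + 7854 = 85674
w_{10} = 3·85674 + 25940 = 282962

282962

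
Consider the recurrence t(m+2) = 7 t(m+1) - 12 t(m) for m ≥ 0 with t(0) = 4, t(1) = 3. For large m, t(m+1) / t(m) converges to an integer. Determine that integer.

4

The characteristic equation is r^2 - 7r + 12 = 0, which factors as (r - 4)(r - 3) = 0.
So the roots are 4 and 3. Since |4| > |3| and the coefficient of 4^m is non-zero, the ratio tends to 4.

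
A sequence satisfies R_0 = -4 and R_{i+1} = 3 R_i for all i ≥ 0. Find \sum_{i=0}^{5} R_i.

-1456

R_1 = 3*(-4) = -12
R_2 = 3*(-12) = -36
R_3 = 3*(-36) = -108
R_4 = 3*(-108) = -324
R_5 = 3*(-324) = -972
Sum = (-4) + (-12) + (-36) + (-108) + (-324) + (-972) = -1456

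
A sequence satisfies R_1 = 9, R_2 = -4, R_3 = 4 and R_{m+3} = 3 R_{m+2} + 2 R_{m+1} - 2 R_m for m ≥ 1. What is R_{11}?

R_4 = 3·4 + 2·(-4) - 2·9 = -14
R_5 = 3·(-14) + 2·4 - 2·(-4) = -26
R_6 = 3·(-26) + 2·(-14) - 2·4 = -114
R_7 = 3·(-114) + 2·(-26) - 2·(-14) = -366
R_8 = 3·(-366) + 2·(-114) - 2·(-26) = -1274
R_9 = 3·(-1274) + 2·(-366) - 2·(-114) = -4326
R_{10} = 3·(-4326) + 2·(-1274) - 2·(-366) = -14794
R_{11} = 3·(-14794) + 2·(-4326) - 2·(-1274) = -50486

-50486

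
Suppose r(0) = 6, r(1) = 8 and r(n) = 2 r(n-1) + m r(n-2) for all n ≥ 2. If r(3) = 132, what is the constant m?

5

r(2) = 16 + 6m
r(3) = 32 + 20m
So 32 + 20m = 132, giving m = 5.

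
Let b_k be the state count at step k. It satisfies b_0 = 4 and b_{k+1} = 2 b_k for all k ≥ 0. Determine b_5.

b_1 = 2*4 = 8
b_2 = 2*8 = 16
b_3 = 2*16 = 32
b_4 = 2*32 = 64
b_5 = 2*64 = 128

128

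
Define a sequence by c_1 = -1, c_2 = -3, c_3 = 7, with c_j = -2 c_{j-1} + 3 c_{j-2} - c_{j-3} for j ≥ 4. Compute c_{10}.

c_4 = -2*7 + 3*(-3) - (-1) = -22
c_5 = -2*(-22) + 3*7 - (-3) = 68
c_6 = -2*68 + 3*(-22) - 7 = -209
c_7 = -2*(-209) + 3*68 - (-22) = 644
c_8 = -2*644 + 3*(-209) - 68 = -1983
c_9 = -2*(-1983) + 3*644 - (-209) = 6107
c_{10} = -2*6107 + 3*(-1983) - 644 = -18807

-18807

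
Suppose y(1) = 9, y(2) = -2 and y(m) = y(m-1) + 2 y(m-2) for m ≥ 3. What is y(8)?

292

y(3) = (-2) + 2·9 = 16
y(4) = 16 + 2·(-2) = 12
y(5) = 12 + 2·16 = 44
y(6) = 44 + 2·12 = 68
y(7) = 68 + 2·44 = 156
y(8) = 156 + 2·68 = 292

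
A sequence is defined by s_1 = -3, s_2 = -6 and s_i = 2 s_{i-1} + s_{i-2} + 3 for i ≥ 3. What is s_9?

s_3 = 2(-6) + (-3) + 3 = -12
s_4 = 2(-12) + (-6) + 3 = -27
s_5 = 2(-27) + (-12) + 3 = -63
s_6 = 2(-63) + (-27) + 3 = -150
s_7 = 2(-150) + (-63) + 3 = -360
s_8 = 2(-360) + (-150) + 3 = -867
s_9 = 2(-867) + (-360) + 3 = -2091

-2091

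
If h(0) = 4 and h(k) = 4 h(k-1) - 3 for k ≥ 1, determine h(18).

The fixed point is -3/(1 - 4) = 1, so h(k) - 1 = 4(h(k-1) - 1).
Hence h(k) = 3·4^k + 1.
h(18) = 3·4^{18} + 1 = 3·68719476736 + 1 = 206158430209.

206158430209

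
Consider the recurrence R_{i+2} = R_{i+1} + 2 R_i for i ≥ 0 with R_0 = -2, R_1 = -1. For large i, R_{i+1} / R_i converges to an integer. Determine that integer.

The characteristic equation is r^2 - r - 2 = 0, which factors as (r - 2)(r + 1) = 0.
So the roots are 2 and -1. Since |2| > |-1| and the coefficient of 2^i is non-zero, the ratio tends to 2.

2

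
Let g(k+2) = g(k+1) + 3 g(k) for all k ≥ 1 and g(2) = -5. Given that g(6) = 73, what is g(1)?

8

Let g(1) = y.
g(3) = -5 + 3y
g(4) = -20 + 3y
g(5) = -35 + 12y
g(6) = -95 + 21y
So -95 + 21y = 73, giving y = 8.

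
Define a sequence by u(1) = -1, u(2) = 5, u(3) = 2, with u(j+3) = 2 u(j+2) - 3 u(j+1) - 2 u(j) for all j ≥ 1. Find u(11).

-1698

u(4) = 2*2 - 3*5 - 2*(-1) = -9
u(5) = 2*(-9) - 3*2 - 2*5 = -34
u(6) = 2*(-34) - 3*(-9) - 2*2 = -45
u(7) = 2*(-45) - 3*(-34) - 2*(-9) = 30
u(8) = 2*30 - 3*(-45) - 2*(-34) = 263
u(9) = 2*263 - 3*30 - 2*(-45) = 526
u(10) = 2*526 - 3*263 - 2*30 = 203
u(11) = 2*203 - 3*526 - 2*263 = -1698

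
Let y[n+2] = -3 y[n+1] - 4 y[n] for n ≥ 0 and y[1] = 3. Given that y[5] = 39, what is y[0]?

6

Let y[0] = v.
y[2] = -9 - 4v
y[3] = 15 + 12v
y[4] = -9 - 20v
y[5] = -33 + 12v
So -33 + 12v = 39, giving v = 6.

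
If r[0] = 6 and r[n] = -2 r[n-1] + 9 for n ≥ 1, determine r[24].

The fixed point is 9/(1 + 2) = 3, so r[n] - 3 = -2(r[n-1] - 3).
Hence r[n] = 3·(-2)^n + 3.
r[24] = 3·(-2)^{24} + 3 = 3·16777216 + 3 = 50331651.

50331651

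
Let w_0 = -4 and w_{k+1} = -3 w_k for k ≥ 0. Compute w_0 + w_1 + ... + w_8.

w_1 = -3(-4) = 12
w_2 = -3(12) = -36
w_3 = -3(-36) = 108
w_4 = -3(108) = -324
w_5 = -3(-324) = 972
w_6 = -3(972) = -2916
w_7 = -3(-2916) = 8748
w_8 = -3(8748) = -26244
Sum = (-4) + 12 + (-36) + 108 + (-324) + 972 + (-2916) + 8748 + (-26244) = -19684

-19684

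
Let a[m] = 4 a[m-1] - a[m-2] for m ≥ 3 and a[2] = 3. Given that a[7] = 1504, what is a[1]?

4

Let a[1] = w.
a[3] = 12 - w
a[4] = 45 - 4w
a[5] = 168 - 15w
a[6] = 627 - 56w
a[7] = 2340 - 209w
So 2340 - 209w = 1504, giving w = 4.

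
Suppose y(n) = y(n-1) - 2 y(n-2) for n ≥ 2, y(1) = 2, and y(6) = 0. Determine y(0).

-5

Let y(0) = x.
y(2) = 2 - 2x
y(3) = -2 - 2x
y(4) = -6 + 2x
y(5) = -2 + 6x
y(6) = 10 + 2x
So 10 + 2x = 0, giving x = -5.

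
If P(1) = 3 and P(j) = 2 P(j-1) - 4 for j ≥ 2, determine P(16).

The fixed point is -4/(1 - 2) = 4, so P(j) - 4 = 2(P(j-1) - 4).
Hence P(j) = -1·2^{j-1} + 4.
P(16) = -1·2^{15} + 4 = -1·32768 + 4 = -32764.

-32764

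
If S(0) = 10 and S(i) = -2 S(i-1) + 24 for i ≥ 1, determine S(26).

The fixed point is 24/(1 + 2) = 8, so S(i) - 8 = -2(S(i-1) - 8).
Hence S(i) = 2·(-2)^i + 8.
S(26) = 2·(-2)^{26} + 8 = 2·67108864 + 8 = 134217736.

134217736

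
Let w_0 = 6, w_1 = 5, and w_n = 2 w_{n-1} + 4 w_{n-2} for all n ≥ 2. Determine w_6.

3200

w_2 = 2(5) + 4(6) = 34
w_3 = 2(34) + 4(5) = 88
w_4 = 2(88) + 4(34) = 312
w_5 = 2(312) + 4(88) = 976
w_6 = 2(976) + 4(312) = 3200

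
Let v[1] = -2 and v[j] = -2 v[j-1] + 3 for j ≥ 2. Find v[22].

6291457

The fixed point is 3/(1 + 2) = 1, so v[j] - 1 = -2(v[j-1] - 1).
Hence v[j] = -3·(-2)^{j-1} + 1.
v[22] = -3·(-2)^{21} + 1 = -3·-2097152 + 1 = 6291457.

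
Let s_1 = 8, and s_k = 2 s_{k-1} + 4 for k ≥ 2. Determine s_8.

1532

s_2 = 2(8) + 4 = 20
s_3 = 2(20) + 4 = 44
s_4 = 2(44) + 4 = 92
s_5 = 2(92) + 4 = 188
s_6 = 2(188) + 4 = 380
s_7 = 2(380) + 4 = 764
s_8 = 2(764) + 4 = 1532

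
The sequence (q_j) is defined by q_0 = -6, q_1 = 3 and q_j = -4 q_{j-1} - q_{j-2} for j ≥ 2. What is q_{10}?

-210678

q_2 = -4*3 - (-6) = -6
q_3 = -4*(-6) - 3 = 21
q_4 = -4*21 - (-6) = -78
q_5 = -4*(-78) - 21 = 291
q_6 = -4*291 - (-78) = -1086
q_7 = -4*(-1086) - 291 = 4053
q_8 = -4*4053 - (-1086) = -15126
q_9 = -4*(-15126) - 4053 = 56451
q_{10} = -4*56451 - (-15126) = -210678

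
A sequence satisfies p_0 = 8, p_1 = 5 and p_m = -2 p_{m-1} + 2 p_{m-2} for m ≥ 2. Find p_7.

p_2 = -2·5 + 2·8 = 6
p_3 = -2·6 + 2·5 = -2
p_4 = -2·(-2) + 2·6 = 16
p_5 = -2·16 + 2·(-2) = -36
p_6 = -2·(-36) + 2·16 = 104
p_7 = -2·104 + 2·(-36) = -280

-280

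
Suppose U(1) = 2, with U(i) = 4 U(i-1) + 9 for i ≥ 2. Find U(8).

81917

U(2) = 4(2) + 9 = 17
U(3) = 4(17) + 9 = 77
U(4) = 4(77) + 9 = 317
U(5) = 4(317) + 9 = 1277
U(6) = 4(1277) + 9 = 5117
U(7) = 4(5117) + 9 = 20477
U(8) = 4(20477) + 9 = 81917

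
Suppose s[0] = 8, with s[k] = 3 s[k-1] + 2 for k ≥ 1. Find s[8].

s[1] = 3·8 + 2 = 26
s[2] = 3·26 + 2 = 80
s[3] = 3·80 + 2 = 242
s[4] = 3·242 + 2 = 728
s[5] = 3·728 + 2 = 2186
s[6] = 3·2186 + 2 = 6560
s[7] = 3·6560 + 2 = 19682
s[8] = 3·19682 + 2 = 59048

59048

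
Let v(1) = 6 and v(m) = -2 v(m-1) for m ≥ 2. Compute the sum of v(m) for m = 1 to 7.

v(2) = -2(6) = -12
v(3) = -2(-12) = 24
v(4) = -2(24) = -48
v(5) = -2(-48) = 96
v(6) = -2(96) = -192
v(7) = -2(-192) = 384
Sum = 6 + (-12) + 24 + (-48) + 96 + (-192) + 384 = 258

258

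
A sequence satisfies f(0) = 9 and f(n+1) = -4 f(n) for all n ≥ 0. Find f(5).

-9216

f(1) = -4*9 = -36
f(2) = -4*(-36) = 144
f(3) = -4*144 = -576
f(4) = -4*(-576) = 2304
f(5) = -4*2304 = -9216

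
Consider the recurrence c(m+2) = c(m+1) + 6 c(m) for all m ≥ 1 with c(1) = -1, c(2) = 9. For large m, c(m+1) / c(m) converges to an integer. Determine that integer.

3

The characteristic equation is r^2 - r - 6 = 0, which factors as (r - 3)(r + 2) = 0.
So the roots are 3 and -2. Since |3| > |-2| and the coefficient of 3^m is non-zero, the ratio tends to 3.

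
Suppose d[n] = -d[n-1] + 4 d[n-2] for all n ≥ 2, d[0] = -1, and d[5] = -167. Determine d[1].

-7

Let d[1] = v.
d[2] = -4 - v
d[3] = 4 + 5v
d[4] = -20 - 9v
d[5] = 36 + 29v
So 36 + 29v = -167, giving v = -7.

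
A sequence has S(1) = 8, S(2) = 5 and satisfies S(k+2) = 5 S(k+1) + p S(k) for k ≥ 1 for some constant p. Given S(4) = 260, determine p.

3

S(3) = 25 + 8p
S(4) = 125 + 45p
So 125 + 45p = 260, giving p = 3.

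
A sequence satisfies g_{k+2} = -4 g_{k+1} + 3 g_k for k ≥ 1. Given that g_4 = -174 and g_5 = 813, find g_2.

Rearranging, g_{k-2} = (g_k + 4 g_{k-1}) / 3.
g_3 = (813 + 4·(-174)) / 3 = 117/3 = 39
g_2 = (-174 + 4·39) / 3 = -18/3 = -6

-6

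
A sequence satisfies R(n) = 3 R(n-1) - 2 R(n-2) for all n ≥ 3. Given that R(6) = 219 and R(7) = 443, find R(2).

Rearranging, R(n-2) = (R(n) - 3 R(n-1)) / -2.
R(5) = (443 - 3·219) / -2 = -214/-2 = 107
R(4) = (219 - 3·107) / -2 = -102/-2 = 51
R(3) = (107 - 3·51) / -2 = -46/-2 = 23
R(2) = (51 - 3·23) / -2 = -18/-2 = 9

9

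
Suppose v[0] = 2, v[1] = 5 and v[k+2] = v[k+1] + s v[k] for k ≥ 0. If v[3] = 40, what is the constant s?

5

v[2] = 5 + 2s
v[3] = 5 + 7s
So 5 + 7s = 40, giving s = 5.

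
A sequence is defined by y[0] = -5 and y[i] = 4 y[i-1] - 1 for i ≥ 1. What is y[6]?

y[1] = 4*(-5) - 1 = -21
y[2] = 4*(-21) - 1 = -85
y[3] = 4*(-85) - 1 = -341
y[4] = 4*(-341) - 1 = -1365
y[5] = 4*(-1365) - 1 = -5461
y[6] = 4*(-5461) - 1 = -21845

-21845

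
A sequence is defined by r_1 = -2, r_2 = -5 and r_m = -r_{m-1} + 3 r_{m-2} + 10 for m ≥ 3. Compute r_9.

r_3 = -(-5) + 3(-2) + 10 = 9
r_4 = -9 + 3(-5) + 10 = -14
r_5 = -(-14) + 3(9) + 10 = 51
r_6 = -51 + 3(-14) + 10 = -83
r_7 = -(-83) + 3(51) + 10 = 246
r_8 = -246 + 3(-83) + 10 = -485
r_9 = -(-485) + 3(246) + 10 = 1233

1233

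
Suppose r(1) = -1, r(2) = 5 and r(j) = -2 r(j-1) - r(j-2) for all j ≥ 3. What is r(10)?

37

r(3) = -2·5 - (-1) = -9
r(4) = -2·(-9) - 5 = 13
r(5) = -2·13 - (-9) = -17
r(6) = -2·(-17) - 13 = 21
r(7) = -2·21 - (-17) = -25
r(8) = -2·(-25) - 21 = 29
r(9) = -2·29 - (-25) = -33
r(10) = -2·(-33) - 29 = 37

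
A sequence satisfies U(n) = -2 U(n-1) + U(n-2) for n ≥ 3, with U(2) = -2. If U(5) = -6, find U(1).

Let U(1) = w.
U(3) = 4 + w
U(4) = -10 - 2w
U(5) = 24 + 5w
So 24 + 5w = -6, giving w = -6.

-6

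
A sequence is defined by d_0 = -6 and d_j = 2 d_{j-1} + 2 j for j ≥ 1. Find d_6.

-144

d_1 = 2*(-6) + 2 = -10
d_2 = 2*(-10) + 4 = -16
d_3 = 2*(-16) + 6 = -26
d_4 = 2*(-26) + 8 = -44
d_5 = 2*(-44) + 10 = -78
d_6 = 2*(-78) + 12 = -144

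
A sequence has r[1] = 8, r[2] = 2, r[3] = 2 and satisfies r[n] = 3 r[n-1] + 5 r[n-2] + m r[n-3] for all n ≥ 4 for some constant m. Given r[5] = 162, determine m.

4

r[4] = 16 + 8m
r[5] = 58 + 26m
So 58 + 26m = 162, giving m = 4.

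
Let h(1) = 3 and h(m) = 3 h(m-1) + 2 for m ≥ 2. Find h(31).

The fixed point is 2/(1 - 3) = -1, so h(m) + 1 = 3(h(m-1) + 1).
Hence h(m) = 4·3^{m-1} - 1.
h(31) = 4·3^{30} - 1 = 4·205891132094649 - 1 = 823564528378595.

823564528378595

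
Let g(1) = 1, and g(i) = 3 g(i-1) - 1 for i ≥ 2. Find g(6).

g(2) = 3·1 - 1 = 2
g(3) = 3·2 - 1 = 5
g(4) = 3·5 - 1 = 14
g(5) = 3·14 - 1 = 41
g(6) = 3·41 - 1 = 122

122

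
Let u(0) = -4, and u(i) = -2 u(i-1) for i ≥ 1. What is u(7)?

u(1) = -2·(-4) = 8
u(2) = -2·8 = -16
u(3) = -2·(-16) = 32
u(4) = -2·32 = -64
u(5) = -2·(-64) = 128
u(6) = -2·128 = -256
u(7) = -2·(-256) = 512

512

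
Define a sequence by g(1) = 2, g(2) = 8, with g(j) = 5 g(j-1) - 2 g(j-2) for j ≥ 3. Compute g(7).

g(3) = 5·8 - 2·2 = 36
g(4) = 5·36 - 2·8 = 164
g(5) = 5·164 - 2·36 = 748
g(6) = 5·748 - 2·164 = 3412
g(7) = 5·3412 - 2·748 = 15564

15564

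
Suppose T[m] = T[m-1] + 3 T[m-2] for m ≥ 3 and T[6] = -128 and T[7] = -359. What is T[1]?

Rearranging, T[m-2] = (T[m] - T[m-1]) / 3.
T[5] = (-359 - (-128)) / 3 = -231/3 = -77
T[4] = (-128 - (-77)) / 3 = -51/3 = -17
T[3] = (-77 - (-17)) / 3 = -60/3 = -20
T[2] = (-17 - (-20)) / 3 = 3/3 = 1
T[1] = (-20 - 1) / 3 = -21/3 = -7

-7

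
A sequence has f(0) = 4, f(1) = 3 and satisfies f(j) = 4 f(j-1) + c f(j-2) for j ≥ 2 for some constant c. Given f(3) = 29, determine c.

f(2) = 12 + 4c
f(3) = 48 + 19c
So 48 + 19c = 29, giving c = -1.

-1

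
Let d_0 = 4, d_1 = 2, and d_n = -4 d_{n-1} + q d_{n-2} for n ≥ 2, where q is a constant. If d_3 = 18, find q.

d_2 = -8 + 4q
d_3 = 32 - 14q
So 32 - 14q = 18, giving q = 1.

1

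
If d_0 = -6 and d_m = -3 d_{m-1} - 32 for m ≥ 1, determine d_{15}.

The fixed point is -32/(1 + 3) = -8, so d_m + 8 = -3(d_{m-1} + 8).
Hence d_m = 2·(-3)^m - 8.
d_{15} = 2·(-3)^{15} - 8 = 2·-14348907 - 8 = -28697822.

-28697822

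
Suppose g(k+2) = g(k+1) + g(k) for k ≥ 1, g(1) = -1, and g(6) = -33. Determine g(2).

Let g(2) = v.
g(3) = -1 + v
g(4) = -1 + 2v
g(5) = -2 + 3v
g(6) = -3 + 5v
So -3 + 5v = -33, giving v = -6.

-6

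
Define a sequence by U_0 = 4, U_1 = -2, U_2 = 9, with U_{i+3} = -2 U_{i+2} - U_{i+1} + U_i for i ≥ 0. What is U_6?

-15

U_3 = -2*9 - (-2) + 4 = -12
U_4 = -2*(-12) - 9 + (-2) = 13
U_5 = -2*13 - (-12) + 9 = -5
U_6 = -2*(-5) - 13 + (-12) = -15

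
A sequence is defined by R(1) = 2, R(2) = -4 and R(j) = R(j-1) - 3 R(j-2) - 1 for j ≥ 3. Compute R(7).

-66

R(3) = (-4) - 3*2 - 1 = -11
R(4) = (-11) - 3*(-4) - 1 = 0
R(5) = 0 - 3*(-11) - 1 = 32
R(6) = 32 - 3*0 - 1 = 31
R(7) = 31 - 3*32 - 1 = -66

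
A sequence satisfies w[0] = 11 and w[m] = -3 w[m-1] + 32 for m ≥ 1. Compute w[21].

-31381059601

The fixed point is 32/(1 + 3) = 8, so w[m] - 8 = -3(w[m-1] - 8).
Hence w[m] = 3·(-3)^m + 8.
w[21] = 3·(-3)^{21} + 8 = 3·-10460353203 + 8 = -31381059601.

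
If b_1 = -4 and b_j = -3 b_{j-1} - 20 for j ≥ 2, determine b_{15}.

4782964

The fixed point is -20/(1 + 3) = -5, so b_j + 5 = -3(b_{j-1} + 5).
Hence b_j = 1·(-3)^{j-1} - 5.
b_{15} = 1·(-3)^{14} - 5 = 1·4782969 - 5 = 4782964.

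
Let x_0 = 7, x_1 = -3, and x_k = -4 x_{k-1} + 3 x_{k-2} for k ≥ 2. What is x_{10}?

6656001

x_2 = -4·(-3) + 3·7 = 33
x_3 = -4·33 + 3·(-3) = -141
x_4 = -4·(-141) + 3·33 = 663
x_5 = -4·663 + 3·(-141) = -3075
x_6 = -4·(-3075) + 3·663 = 14289
x_7 = -4·14289 + 3·(-3075) = -66381
x_8 = -4·(-66381) + 3·14289 = 308391
x_9 = -4·308391 + 3·(-66381) = -1432707
x_{10} = -4·(-1432707) + 3·308391 = 6656001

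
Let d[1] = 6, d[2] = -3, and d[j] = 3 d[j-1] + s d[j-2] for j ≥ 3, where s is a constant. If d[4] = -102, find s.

-5

d[3] = -9 + 6s
d[4] = -27 + 15s
So -27 + 15s = -102, giving s = -5.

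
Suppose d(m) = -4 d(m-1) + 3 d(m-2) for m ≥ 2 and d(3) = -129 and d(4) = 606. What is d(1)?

Rearranging, d(m-2) = (d(m) + 4 d(m-1)) / 3.
d(2) = (606 + 4*(-129)) / 3 = 90/3 = 30
d(1) = (-129 + 4*30) / 3 = -9/3 = -3

-3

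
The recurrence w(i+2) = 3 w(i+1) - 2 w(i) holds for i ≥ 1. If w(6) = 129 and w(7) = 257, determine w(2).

Rearranging, w(i-2) = (w(i) - 3 w(i-1)) / -2.
w(5) = (257 - 3(129)) / -2 = -130/-2 = 65
w(4) = (129 - 3(65)) / -2 = -66/-2 = 33
w(3) = (65 - 3(33)) / -2 = -34/-2 = 17
w(2) = (33 - 3(17)) / -2 = -18/-2 = 9

9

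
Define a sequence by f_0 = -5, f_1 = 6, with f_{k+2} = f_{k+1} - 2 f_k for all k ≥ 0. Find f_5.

f_2 = 6 - 2*(-5) = 16
f_3 = 16 - 2*6 = 4
f_4 = 4 - 2*16 = -28
f_5 = (-28) - 2*4 = -36

-36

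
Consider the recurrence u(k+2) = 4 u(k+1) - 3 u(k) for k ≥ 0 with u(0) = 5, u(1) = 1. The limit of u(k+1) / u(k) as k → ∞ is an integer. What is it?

3

The characteristic equation is r^2 - 4r + 3 = 0, which factors as (r - 3)(r - 1) = 0.
So the roots are 3 and 1. Since |3| > |1| and the coefficient of 3^k is non-zero, the ratio tends to 3.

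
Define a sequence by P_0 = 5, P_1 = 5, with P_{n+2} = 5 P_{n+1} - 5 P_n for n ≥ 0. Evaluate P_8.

P_2 = 5·5 - 5·5 = 0
P_3 = 5·0 - 5·5 = -25
P_4 = 5·(-25) - 5·0 = -125
P_5 = 5·(-125) - 5·(-25) = -500
P_6 = 5·(-500) - 5·(-125) = -1875
P_7 = 5·(-1875) - 5·(-500) = -6875
P_8 = 5·(-6875) - 5·(-1875) = -25000

-25000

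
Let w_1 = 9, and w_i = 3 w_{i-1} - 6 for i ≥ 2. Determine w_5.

489

w_2 = 3·9 - 6 = 21
w_3 = 3·21 - 6 = 57
w_4 = 3·57 - 6 = 165
w_5 = 3·165 - 6 = 489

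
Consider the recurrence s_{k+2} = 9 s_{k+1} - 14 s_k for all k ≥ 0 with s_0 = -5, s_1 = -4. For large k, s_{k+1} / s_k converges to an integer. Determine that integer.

7

The characteristic equation is r^2 - 9r + 14 = 0, which factors as (r - 7)(r - 2) = 0.
So the roots are 7 and 2. Since |7| > |2| and the coefficient of 7^k is non-zero, the ratio tends to 7.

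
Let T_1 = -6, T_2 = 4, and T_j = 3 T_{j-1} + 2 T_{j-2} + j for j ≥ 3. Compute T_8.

3443

T_3 = 3(4) + 2(-6) + 3 = 3
T_4 = 3(3) + 2(4) + 4 = 21
T_5 = 3(21) + 2(3) + 5 = 74
T_6 = 3(74) + 2(21) + 6 = 270
T_7 = 3(270) + 2(74) + 7 = 965
T_8 = 3(965) + 2(270) + 8 = 3443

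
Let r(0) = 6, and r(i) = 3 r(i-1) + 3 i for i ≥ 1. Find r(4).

660

r(1) = 3(6) + 3 = 21
r(2) = 3(21) + 6 = 69
r(3) = 3(69) + 9 = 216
r(4) = 3(216) + 12 = 660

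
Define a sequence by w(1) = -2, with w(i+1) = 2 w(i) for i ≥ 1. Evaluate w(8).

w(2) = 2(-2) = -4
w(3) = 2(-4) = -8
w(4) = 2(-8) = -16
w(5) = 2(-16) = -32
w(6) = 2(-32) = -64
w(7) = 2(-64) = -128
w(8) = 2(-128) = -256

-256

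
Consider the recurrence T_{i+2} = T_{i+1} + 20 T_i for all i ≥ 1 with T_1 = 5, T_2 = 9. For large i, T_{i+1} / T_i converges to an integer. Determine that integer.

The characteristic equation is r^2 - r - 20 = 0, which factors as (r - 5)(r + 4) = 0.
So the roots are 5 and -4. Since |5| > |-4| and the coefficient of 5^i is non-zero, the ratio tends to 5.

5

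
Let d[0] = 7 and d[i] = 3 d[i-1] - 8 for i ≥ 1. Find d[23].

282429536485

The fixed point is -8/(1 - 3) = 4, so d[i] - 4 = 3(d[i-1] - 4).
Hence d[i] = 3·3^i + 4.
d[23] = 3·3^{23} + 4 = 3·94143178827 + 4 = 282429536485.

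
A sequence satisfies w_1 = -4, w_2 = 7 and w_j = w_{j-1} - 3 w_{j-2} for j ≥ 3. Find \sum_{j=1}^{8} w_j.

w_3 = 7 - 3(-4) = 19
w_4 = 19 - 3(7) = -2
w_5 = (-2) - 3(19) = -59
w_6 = (-59) - 3(-2) = -53
w_7 = (-53) - 3(-59) = 124
w_8 = 124 - 3(-53) = 283
Sum = (-4) + 7 + 19 + (-2) + (-59) + (-53) + 124 + 283 = 315

315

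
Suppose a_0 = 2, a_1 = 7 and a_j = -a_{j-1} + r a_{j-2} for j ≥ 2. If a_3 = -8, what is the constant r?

-3

a_2 = -7 + 2r
a_3 = 7 + 5r
So 7 + 5r = -8, giving r = -3.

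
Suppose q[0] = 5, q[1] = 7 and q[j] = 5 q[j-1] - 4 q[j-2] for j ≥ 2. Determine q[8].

43695

q[2] = 5(7) - 4(5) = 15
q[3] = 5(15) - 4(7) = 47
q[4] = 5(47) - 4(15) = 175
q[5] = 5(175) - 4(47) = 687
q[6] = 5(687) - 4(175) = 2735
q[7] = 5(2735) - 4(687) = 10927
q[8] = 5(10927) - 4(2735) = 43695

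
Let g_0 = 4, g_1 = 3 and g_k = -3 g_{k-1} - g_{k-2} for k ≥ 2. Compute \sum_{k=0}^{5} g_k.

g_2 = -3*3 - 4 = -13
g_3 = -3*(-13) - 3 = 36
g_4 = -3*36 - (-13) = -95
g_5 = -3*(-95) - 36 = 249
Sum = 4 + 3 + (-13) + 36 + (-95) + 249 = 184

184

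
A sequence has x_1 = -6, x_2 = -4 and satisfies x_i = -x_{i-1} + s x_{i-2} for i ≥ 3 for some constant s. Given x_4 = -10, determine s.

x_3 = 4 - 6s
x_4 = -4 + 2s
So -4 + 2s = -10, giving s = -3.

-3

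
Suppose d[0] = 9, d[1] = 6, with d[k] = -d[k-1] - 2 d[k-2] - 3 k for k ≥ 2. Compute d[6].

d[2] = -6 - 2(9) - 6 = -30
d[3] = -(-30) - 2(6) - 9 = 9
d[4] = -9 - 2(-30) - 12 = 39
d[5] = -39 - 2(9) - 15 = -72
d[6] = -(-72) - 2(39) - 18 = -24

-24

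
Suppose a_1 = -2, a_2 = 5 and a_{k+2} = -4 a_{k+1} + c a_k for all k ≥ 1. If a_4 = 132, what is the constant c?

a_3 = -20 - 2c
a_4 = 80 + 13c
So 80 + 13c = 132, giving c = 4.

4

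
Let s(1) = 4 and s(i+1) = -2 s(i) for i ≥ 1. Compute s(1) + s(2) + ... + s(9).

684

s(2) = -2(4) = -8
s(3) = -2(-8) = 16
s(4) = -2(16) = -32
s(5) = -2(-32) = 64
s(6) = -2(64) = -128
s(7) = -2(-128) = 256
s(8) = -2(256) = -512
s(9) = -2(-512) = 1024
Sum = 4 + (-8) + 16 + (-32) + 64 + (-128) + 256 + (-512) + 1024 = 684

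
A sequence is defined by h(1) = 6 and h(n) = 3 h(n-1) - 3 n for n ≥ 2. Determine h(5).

h(2) = 3·6 - 6 = 12
h(3) = 3·12 - 9 = 27
h(4) = 3·27 - 12 = 69
h(5) = 3·69 - 15 = 192

192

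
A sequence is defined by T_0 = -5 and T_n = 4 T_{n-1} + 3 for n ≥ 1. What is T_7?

-65537

T_1 = 4·(-5) + 3 = -17
T_2 = 4·(-17) + 3 = -65
T_3 = 4·(-65) + 3 = -257
T_4 = 4·(-257) + 3 = -1025
T_5 = 4·(-1025) + 3 = -4097
T_6 = 4·(-4097) + 3 = -16385
T_7 = 4·(-16385) + 3 = -65537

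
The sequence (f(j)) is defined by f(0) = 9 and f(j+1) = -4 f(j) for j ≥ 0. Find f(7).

f(1) = -4·9 = -36
f(2) = -4·(-36) = 144
f(3) = -4·144 = -576
f(4) = -4·(-576) = 2304
f(5) = -4·2304 = -9216
f(6) = -4·(-9216) = 36864
f(7) = -4·36864 = -147456

-147456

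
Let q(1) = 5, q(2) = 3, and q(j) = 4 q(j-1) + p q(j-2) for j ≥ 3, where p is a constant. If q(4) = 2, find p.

-2

q(3) = 12 + 5p
q(4) = 48 + 23p
So 48 + 23p = 2, giving p = -2.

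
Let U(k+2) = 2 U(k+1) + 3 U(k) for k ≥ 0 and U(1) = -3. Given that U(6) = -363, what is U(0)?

Let U(0) = y.
U(2) = -6 + 3y
U(3) = -21 + 6y
U(4) = -60 + 21y
U(5) = -183 + 60y
U(6) = -546 + 183y
So -546 + 183y = -363, giving y = 1.

1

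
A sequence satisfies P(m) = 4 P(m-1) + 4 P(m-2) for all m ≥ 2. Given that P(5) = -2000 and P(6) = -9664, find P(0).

-4

Rearranging, P(m-2) = (P(m) - 4 P(m-1)) / 4.
P(4) = (-9664 - 4·(-2000)) / 4 = -1664/4 = -416
P(3) = (-2000 - 4·(-416)) / 4 = -336/4 = -84
P(2) = (-416 - 4·(-84)) / 4 = -80/4 = -20
P(1) = (-84 - 4·(-20)) / 4 = -4/4 = -1
P(0) = (-20 - 4·(-1)) / 4 = -16/4 = -4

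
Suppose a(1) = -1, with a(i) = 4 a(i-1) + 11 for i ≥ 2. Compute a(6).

2727

a(2) = 4*(-1) + 11 = 7
a(3) = 4*7 + 11 = 39
a(4) = 4*39 + 11 = 167
a(5) = 4*167 + 11 = 679
a(6) = 4*679 + 11 = 2727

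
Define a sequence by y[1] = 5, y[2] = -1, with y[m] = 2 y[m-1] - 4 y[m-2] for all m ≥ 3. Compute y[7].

320

y[3] = 2(-1) - 4(5) = -22
y[4] = 2(-22) - 4(-1) = -40
y[5] = 2(-40) - 4(-22) = 8
y[6] = 2(8) - 4(-40) = 176
y[7] = 2(176) - 4(8) = 320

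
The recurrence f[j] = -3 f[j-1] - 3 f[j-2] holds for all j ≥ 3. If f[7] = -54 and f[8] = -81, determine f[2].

3

Rearranging, f[j-2] = (f[j] + 3 f[j-1]) / -3.
f[6] = (-81 + 3*(-54)) / -3 = -243/-3 = 81
f[5] = (-54 + 3*81) / -3 = 189/-3 = -63
f[4] = (81 + 3*(-63)) / -3 = -108/-3 = 36
f[3] = (-63 + 3*36) / -3 = 45/-3 = -15
f[2] = (36 + 3*(-15)) / -3 = -9/-3 = 3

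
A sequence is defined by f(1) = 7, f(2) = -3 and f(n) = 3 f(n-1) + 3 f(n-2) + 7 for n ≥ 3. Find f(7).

f(3) = 3·(-3) + 3·7 + 7 = 19
f(4) = 3·19 + 3·(-3) + 7 = 55
f(5) = 3·55 + 3·19 + 7 = 229
f(6) = 3·229 + 3·55 + 7 = 859
f(7) = 3·859 + 3·229 + 7 = 3271

3271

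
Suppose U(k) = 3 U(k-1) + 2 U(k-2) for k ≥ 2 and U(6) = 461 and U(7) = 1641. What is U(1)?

Rearranging, U(k-2) = (U(k) - 3 U(k-1)) / 2.
U(5) = (1641 - 3·461) / 2 = 258/2 = 129
U(4) = (461 - 3·129) / 2 = 74/2 = 37
U(3) = (129 - 3·37) / 2 = 18/2 = 9
U(2) = (37 - 3·9) / 2 = 10/2 = 5
U(1) = (9 - 3·5) / 2 = -6/2 = -3

-3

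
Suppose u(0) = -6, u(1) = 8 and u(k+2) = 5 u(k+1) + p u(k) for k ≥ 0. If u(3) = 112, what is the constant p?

4

u(2) = 40 - 6p
u(3) = 200 - 22p
So 200 - 22p = 112, giving p = 4.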